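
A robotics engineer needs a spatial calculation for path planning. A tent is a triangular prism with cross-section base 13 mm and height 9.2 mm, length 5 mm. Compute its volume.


Shape: triangular prism
Triangle base = 13 mm, triangle height = 9.2 mm, prism length L = 5 mm
Formula: V = (1/2 * b * h_tri) * L
Cross-section area = 0.5 * 13 * 9.2 = 59.8
V = 59.8 * 5
V = 299
299 mm^3


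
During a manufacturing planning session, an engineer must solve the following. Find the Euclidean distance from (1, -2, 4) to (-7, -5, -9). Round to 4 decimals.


3D distance between two points
P1 = (1, -2, 4), P2 = (-7, -5, -9)
Formula: d = sqrt((x2-x1)^2 + (y2-y1)^2 + (z2-z1)^2)
dx = -7 - 1 = -8
dy = -5 - -2 = -3
dz = -9 - 4 = -13
dx^2 + dy^2 + dz^2 = 64 + 9 + 169 = 242
d = sqrt(242)
d = 15.5563
15.5563 units


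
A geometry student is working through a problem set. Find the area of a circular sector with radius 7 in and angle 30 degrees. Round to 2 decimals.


Shape: circular sector
Radius r = 7 in, Angle = 30 degrees
Formula: A = (angle/360) * pi * r^2
r^2 = 49
Fraction of circle = 30/360
A = (30/360) * pi * 49
A = 4.083333 * pi
A = 12.83
12.83 in^2


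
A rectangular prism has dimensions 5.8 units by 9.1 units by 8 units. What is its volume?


Shape: rectangular prism
l = 5.8 units, w = 9.1 units, h = 8 units
Formula: V = l * w * h
V = 5.8 * 9.1 * 8
V = 52.78 * 8
V = 422.24
422.24 units^3


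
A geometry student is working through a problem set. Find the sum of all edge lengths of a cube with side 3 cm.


Shape: cube
Side s = 3 cm
A cube has 12 edges, all equal.
Formula: total edge length = 12 * s
Total = 12 * 3
Total = 36
36 cm


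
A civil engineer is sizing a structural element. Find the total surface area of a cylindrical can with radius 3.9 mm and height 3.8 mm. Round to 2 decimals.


Shape: closed cylinder
Radius r = 3.9 mm, Height h = 3.8 mm
Formula: SA = 2*pi*r^2 + 2*pi*r*h = 2*pi*r*(r + h)
r + h = 7.7
2 * r * (r + h) = 2 * 3.9 * 7.7 = 60.06
SA = 60.06 * pi
SA = 188.68
188.68 mm^2


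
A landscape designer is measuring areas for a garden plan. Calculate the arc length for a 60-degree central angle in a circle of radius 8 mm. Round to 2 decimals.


Shape: circular arc
Radius r = 8 mm, Angle = 60 degrees
Formula: L = (angle/360) * 2 * pi * r
2 * pi * r = 16 * pi
L = (60/360) * 16 * pi
L = 2.666667 * pi
L = 8.38
8.38 mm


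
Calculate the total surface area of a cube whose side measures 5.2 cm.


Shape: cube
Side s = 5.2 cm
A cube has 6 square faces.
Formula: SA = 6 * s^2
s^2 = 27.04
SA = 6 * 27.04
SA = 162.24
162.24 cm^2


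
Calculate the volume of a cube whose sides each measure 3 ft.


Shape: cube
Side s = 3 ft
Formula: V = s^3
V = 3 * 3 * 3
V = 9 * 3
V = 27
27 ft^3


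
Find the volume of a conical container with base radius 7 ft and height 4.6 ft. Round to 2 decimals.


Shape: cone
Radius r = 7 ft, Height h = 4.6 ft
Formula: V = (1/3) * pi * r^2 * h
r^2 = 49
pi * r^2 * h = pi * 49 * 4.6 = 225.4 * pi
V = 225.4 * pi / 3
V = 236.04
236.04 ft^3


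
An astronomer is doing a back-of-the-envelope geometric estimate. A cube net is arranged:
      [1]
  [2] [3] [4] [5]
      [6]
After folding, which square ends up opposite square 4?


Net: cross layout. Take square 3 as the base (bottom).
Fold the four squares in the horizontal row up around 3: 2 -> left, 4 -> right, 5 wraps to the top.
Fold 1 and 6 up from 3: 1 -> back, 6 -> front.
Opposite pairs are therefore: (1, 6), (2, 4), (3, 5).
Face 4 is opposite face 2.
face 2


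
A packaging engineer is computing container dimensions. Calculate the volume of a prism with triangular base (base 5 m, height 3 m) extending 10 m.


Shape: triangular prism
Triangle base = 5 m, triangle height = 3 m, prism length L = 10 m
Formula: V = (1/2 * b * h_tri) * L
Cross-section area = 0.5 * 5 * 3 = 7.5
V = 7.5 * 10
V = 75
75 m^3


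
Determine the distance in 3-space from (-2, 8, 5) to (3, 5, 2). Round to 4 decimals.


3D distance between two points
P1 = (-2, 8, 5), P2 = (3, 5, 2)
Formula: d = sqrt((x2-x1)^2 + (y2-y1)^2 + (z2-z1)^2)
dx = 3 - -2 = 5
dy = 5 - 8 = -3
dz = 2 - 5 = -3
dx^2 + dy^2 + dz^2 = 25 + 9 + 9 = 43
d = sqrt(43)
d = 6.5574
6.5574 units


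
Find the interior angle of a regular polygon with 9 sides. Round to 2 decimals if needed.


Shape: regular nonagon (9 sides)
Formula: interior angle = (n - 2) * 180 / n
(n - 2) = 7
(n - 2) * 180 = 1260
angle = 1260 / 9
angle = 140
140 degrees


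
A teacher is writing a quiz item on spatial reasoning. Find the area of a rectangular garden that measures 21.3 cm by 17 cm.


Shape: rectangle
Length l = 21.3 cm, Width w = 17 cm
Formula: A = l * w
A = 21.3 * 17
A = 362.1
362.1 cm^2


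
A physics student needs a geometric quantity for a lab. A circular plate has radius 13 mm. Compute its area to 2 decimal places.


Shape: circle
Radius r = 13 mm
Formula: A = pi * r^2
r^2 = 13^2 = 169
A = pi * 169
A = 530.93
530.93 mm^2


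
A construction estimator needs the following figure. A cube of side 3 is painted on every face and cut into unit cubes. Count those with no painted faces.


Large cube: 3 x 3 x 3, cut into unit cubes.
n = 3, so n - 2 = 1
Unpainted cubes form the interior (n - 2)^3 block.
(n - 2)^3 = 1^3 = 1
1 unit cubes


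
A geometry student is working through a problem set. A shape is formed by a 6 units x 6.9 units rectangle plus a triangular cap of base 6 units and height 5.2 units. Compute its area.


Composite shape: rectangle + triangle
Rectangle area = 6 * 6.9 = 41.4
Triangle area = 0.5 * 6 * 5.2 = 15.6
Total = 41.4 + 15.6
Total = 57
57 units^2


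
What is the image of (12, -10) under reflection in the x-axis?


Transformation: reflection
Original point: (12, -10)
Rule for reflection over the x-axis: (x, y) -> (x, -y)
Apply: (12, -10) -> (12, 10)
(12, 10)


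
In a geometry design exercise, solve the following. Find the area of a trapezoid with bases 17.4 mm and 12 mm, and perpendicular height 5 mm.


Shape: trapezoid
Parallel sides a = 17.4 mm, b = 12 mm; Height h = 5 mm
Formula: A = (a + b) * h / 2
a + b = 17.4 + 12 = 29.4
A = 29.4 * 5 / 2
A = 147 / 2
A = 73.5
73.5 mm^2


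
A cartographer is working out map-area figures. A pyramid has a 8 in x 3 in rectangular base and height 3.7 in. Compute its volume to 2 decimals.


Shape: rectangular pyramid
Base: 8 in x 3 in, Height h = 3.7 in
Formula: V = (1/3) * base_area * h
base_area = 8 * 3 = 24
base_area * h = 24 * 3.7 = 88.8
V = 88.8 / 3
V = 29.6
29.6 in^3


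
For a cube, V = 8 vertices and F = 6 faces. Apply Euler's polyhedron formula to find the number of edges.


Polyhedron: cube
Euler's formula for convex polyhedra: V - E + F = 2
Given: V = 8 vertices and F = 6 faces
Solve for E:
E = V + F - 2 = 8 + 6 - 2 = 12
12 edges


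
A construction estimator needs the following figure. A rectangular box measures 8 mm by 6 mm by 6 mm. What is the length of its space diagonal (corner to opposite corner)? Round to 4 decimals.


Shape: rectangular box (space diagonal)
l = 8 mm, w = 6 mm, h = 6 mm
Visualize: the diagonal of the base, then a right triangle with that diagonal and the height.
Formula: d = sqrt(l^2 + w^2 + h^2)
l^2 + w^2 + h^2 = 64 + 36 + 36 = 136
d = sqrt(136)
d = 11.6619
11.6619 mm


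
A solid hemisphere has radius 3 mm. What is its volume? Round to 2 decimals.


Shape: hemisphere (half of a sphere)
Radius r = 3 mm
Formula: V = (1/2) * (4/3) * pi * r^3 = (2/3) * pi * r^3
r^3 = 27
(2/3) * 27 = 18
V = 18 * pi
V = 56.55
56.55 mm^3


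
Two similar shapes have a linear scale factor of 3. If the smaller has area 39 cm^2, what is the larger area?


Linear scale factor k = 3
Original area = 39 cm^2
Rule: under a linear scaling by k, areas scale by k^2.
k^2 = 3^2 = 9
New area = 39 * 9
New area = 351
351 cm^2


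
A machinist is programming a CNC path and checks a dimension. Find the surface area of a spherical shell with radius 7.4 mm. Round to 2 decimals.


Shape: sphere
Radius r = 7.4 mm
Formula: SA = 4 * pi * r^2
r^2 = 54.76
SA = 4 * pi * 54.76
SA = 219.04 * pi
SA = 688.13
688.13 mm^2


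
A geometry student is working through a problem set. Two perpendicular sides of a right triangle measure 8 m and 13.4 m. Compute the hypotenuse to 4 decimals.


Shape: right triangle
Legs a = 8 m, b = 13.4 m
Formula: c = sqrt(a^2 + b^2)
a^2 = 64, b^2 = 179.56
a^2 + b^2 = 243.56
c = sqrt(243.56)
c = 15.6064
15.6064 m


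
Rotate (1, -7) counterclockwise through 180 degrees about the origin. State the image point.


Transformation: rotation about the origin
Original point: (1, -7)
Rule for 180 deg: (x, y) -> (-x, -y)
Apply: (1, -7) -> (-1, 7)
(-1, 7)


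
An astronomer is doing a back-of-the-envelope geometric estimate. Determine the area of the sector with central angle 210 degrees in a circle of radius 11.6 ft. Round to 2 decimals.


Shape: circular sector
Radius r = 11.6 ft, Angle = 210 degrees
Formula: A = (angle/360) * pi * r^2
r^2 = 134.56
Fraction of circle = 210/360
A = (210/360) * pi * 134.56
A = 78.493333 * pi
A = 246.59
246.59 ft^2


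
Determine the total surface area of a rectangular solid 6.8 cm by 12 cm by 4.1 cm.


Shape: rectangular prism
l = 6.8 cm, w = 12 cm, h = 4.1 cm
Formula: SA = 2(lw + lh + wh)
lw = 81.6, lh = 27.88, wh = 49.2
lw + lh + wh = 158.68
SA = 2 * 158.68
SA = 317.36
317.36 cm^2


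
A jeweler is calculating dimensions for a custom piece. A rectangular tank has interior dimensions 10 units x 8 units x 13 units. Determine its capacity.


Shape: rectangular prism
l = 10 units, w = 8 units, h = 13 units
Formula: V = l * w * h
V = 10 * 8 * 13
V = 80 * 13
V = 1040
1040 units^3


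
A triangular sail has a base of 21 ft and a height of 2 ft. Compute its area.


Shape: triangle
Base b = 21 ft, Height h = 2 ft
Formula: A = (1/2) * b * h
A = 0.5 * 21 * 2
A = 0.5 * 42
A = 21
21 ft^2


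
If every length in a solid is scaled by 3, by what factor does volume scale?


Linear scale factor k = 3
Rule: under a linear scaling by k, volumes scale by k^3.
k^3 = 3 * 3 * 3
k^3 = 9 * 3
k^3 = 27
Volume scales by a factor of 27.
27 (dimensionless)


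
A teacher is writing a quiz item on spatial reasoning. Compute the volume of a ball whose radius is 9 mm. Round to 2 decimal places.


Shape: sphere
Radius r = 9 mm
Formula: V = (4/3) * pi * r^3
r^3 = 729
(4/3) * 729 = 972
V = 972 * pi
V = 3053.63
3053.63 mm^3


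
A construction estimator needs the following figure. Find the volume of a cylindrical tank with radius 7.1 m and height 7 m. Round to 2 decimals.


Shape: cylinder
Radius r = 7.1 m, Height h = 7 m
Formula: V = pi * r^2 * h
r^2 = 50.41
V = pi * 50.41 * 7
V = 352.87 * pi
V = 1108.57
1108.57 m^3


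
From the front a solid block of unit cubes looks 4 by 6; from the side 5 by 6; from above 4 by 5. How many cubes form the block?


Orthographic views of a solid rectangular block:
Front view 4 x 6 -> length = 4, height = 6
Side view 5 x 6 -> width = 5, height = 6 (consistent)
Top view 4 x 5 -> confirms length = 4, width = 5
The block is 4 x 5 x 6.
Total unit cubes = 4 * 5 * 6 = 120
120 unit cubes


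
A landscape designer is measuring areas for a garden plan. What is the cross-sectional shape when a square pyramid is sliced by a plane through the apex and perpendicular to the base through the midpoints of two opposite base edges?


Solid: square pyramid
Cutting plane: through the apex and perpendicular to the base through the midpoints of two opposite base edges
Visualize the intersection of the plane with the solid's surface.
The boundary of the cut region is a isosceles triangle.
isosceles triangle


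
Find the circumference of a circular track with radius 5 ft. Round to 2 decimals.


Shape: circle
Radius r = 5 ft
Formula: C = 2 * pi * r
C = 2 * pi * 5
C = 10 * pi
C = 31.42
31.42 ft


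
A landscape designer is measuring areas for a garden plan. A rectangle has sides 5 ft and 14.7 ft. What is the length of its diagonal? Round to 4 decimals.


Shape: rectangle (diagonal via Pythagoras)
Sides: 5 ft and 14.7 ft
Formula: d = sqrt(l^2 + w^2)
l^2 = 25, w^2 = 216.09
l^2 + w^2 = 241.09
d = sqrt(241.09)
d = 15.5271
15.5271 ft


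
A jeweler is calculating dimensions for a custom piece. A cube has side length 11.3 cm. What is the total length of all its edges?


Shape: cube
Side s = 11.3 cm
A cube has 12 edges, all equal.
Formula: total edge length = 12 * s
Total = 12 * 11.3
Total = 135.6
135.6 cm


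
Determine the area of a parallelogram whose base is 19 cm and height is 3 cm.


Shape: parallelogram
Base b = 19 cm, Height h = 3 cm
Formula: A = b * h
A = 19 * 3
A = 57
57 cm^2


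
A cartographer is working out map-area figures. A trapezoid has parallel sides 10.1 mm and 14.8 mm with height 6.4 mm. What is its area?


Shape: trapezoid
Parallel sides a = 10.1 mm, b = 14.8 mm; Height h = 6.4 mm
Formula: A = (a + b) * h / 2
a + b = 10.1 + 14.8 = 24.9
A = 24.9 * 6.4 / 2
A = 159.36 / 2
A = 79.68
79.68 mm^2


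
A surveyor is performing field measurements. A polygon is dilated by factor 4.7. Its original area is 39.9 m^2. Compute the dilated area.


Linear scale factor k = 4.7
Original area = 39.9 m^2
Rule: under a linear scaling by k, areas scale by k^2.
k^2 = 4.7^2 = 22.09
New area = 39.9 * 22.09
New area = 881.391
881.391 m^2


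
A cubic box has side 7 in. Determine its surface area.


Shape: cube
Side s = 7 in
A cube has 6 square faces.
Formula: SA = 6 * s^2
s^2 = 49
SA = 6 * 49
SA = 294
294 in^2


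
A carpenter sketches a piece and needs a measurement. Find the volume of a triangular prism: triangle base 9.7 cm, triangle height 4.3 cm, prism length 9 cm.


Shape: triangular prism
Triangle base = 9.7 cm, triangle height = 4.3 cm, prism length L = 9 cm
Formula: V = (1/2 * b * h_tri) * L
Cross-section area = 0.5 * 9.7 * 4.3 = 20.855
V = 20.855 * 9
V = 187.695
187.695 cm^3


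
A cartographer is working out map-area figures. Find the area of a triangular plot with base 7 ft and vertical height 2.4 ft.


Shape: triangle
Base b = 7 ft, Height h = 2.4 ft
Formula: A = (1/2) * b * h
A = 0.5 * 7 * 2.4
A = 0.5 * 16.8
A = 8.4
8.4 ft^2


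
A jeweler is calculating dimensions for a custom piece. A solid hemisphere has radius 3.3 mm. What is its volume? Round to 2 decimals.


Shape: hemisphere (half of a sphere)
Radius r = 3.3 mm
Formula: V = (1/2) * (4/3) * pi * r^3 = (2/3) * pi * r^3
r^3 = 35.937
(2/3) * 35.937 = 23.958
V = 23.958 * pi
V = 75.27
75.27 mm^3


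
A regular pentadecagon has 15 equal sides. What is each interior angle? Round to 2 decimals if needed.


Shape: regular pentadecagon (15 sides)
Formula: interior angle = (n - 2) * 180 / n
(n - 2) = 13
(n - 2) * 180 = 2340
angle = 2340 / 15
angle = 156
156 degrees


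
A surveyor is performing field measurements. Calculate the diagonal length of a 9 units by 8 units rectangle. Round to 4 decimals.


Shape: rectangle (diagonal via Pythagoras)
Sides: 9 units and 8 units
Formula: d = sqrt(l^2 + w^2)
l^2 = 81, w^2 = 64
l^2 + w^2 = 145
d = sqrt(145)
d = 12.0416
12.0416 units


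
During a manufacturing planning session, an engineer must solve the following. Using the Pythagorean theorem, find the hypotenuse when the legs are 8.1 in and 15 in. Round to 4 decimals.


Shape: right triangle
Legs a = 8.1 in, b = 15 in
Formula: c = sqrt(a^2 + b^2)
a^2 = 65.61, b^2 = 225
a^2 + b^2 = 290.61
c = sqrt(290.61)
c = 17.0473
17.0473 in


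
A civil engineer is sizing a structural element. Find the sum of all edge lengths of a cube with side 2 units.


Shape: cube
Side s = 2 units
A cube has 12 edges, all equal.
Formula: total edge length = 12 * s
Total = 12 * 2
Total = 24
24 units


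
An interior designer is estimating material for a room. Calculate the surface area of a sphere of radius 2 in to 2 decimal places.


Shape: sphere
Radius r = 2 in
Formula: SA = 4 * pi * r^2
r^2 = 4
SA = 4 * pi * 4
SA = 16 * pi
SA = 50.27
50.27 in^2


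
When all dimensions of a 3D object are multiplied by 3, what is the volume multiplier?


Linear scale factor k = 3
Rule: under a linear scaling by k, volumes scale by k^3.
k^3 = 3 * 3 * 3
k^3 = 9 * 3
k^3 = 27
Volume scales by a factor of 27.
27 (dimensionless)


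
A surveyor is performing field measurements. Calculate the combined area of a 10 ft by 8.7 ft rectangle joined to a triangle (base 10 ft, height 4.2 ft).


Composite shape: rectangle + triangle
Rectangle area = 10 * 8.7 = 87
Triangle area = 0.5 * 10 * 4.2 = 21
Total = 87 + 21
Total = 108
108 ft^2


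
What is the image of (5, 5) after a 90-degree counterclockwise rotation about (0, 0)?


Transformation: rotation about the origin
Original point: (5, 5)
Rule for 90 deg counterclockwise: (x, y) -> (-y, x)
Apply: (5, 5) -> (-5, 5)
(-5, 5)


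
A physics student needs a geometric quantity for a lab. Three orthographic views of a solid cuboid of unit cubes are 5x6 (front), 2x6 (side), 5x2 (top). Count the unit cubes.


Orthographic views of a solid rectangular block:
Front view 5 x 6 -> length = 5, height = 6
Side view 2 x 6 -> width = 2, height = 6 (consistent)
Top view 5 x 2 -> confirms length = 5, width = 2
The block is 5 x 2 x 6.
Total unit cubes = 5 * 2 * 6 = 60
60 unit cubes


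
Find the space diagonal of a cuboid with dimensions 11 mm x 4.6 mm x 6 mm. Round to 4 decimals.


Shape: rectangular box (space diagonal)
l = 11 mm, w = 4.6 mm, h = 6 mm
Visualize: the diagonal of the base, then a right triangle with that diagonal and the height.
Formula: d = sqrt(l^2 + w^2 + h^2)
l^2 + w^2 + h^2 = 121 + 21.16 + 36 = 178.16
d = sqrt(178.16)
d = 13.3477
13.3477 mm


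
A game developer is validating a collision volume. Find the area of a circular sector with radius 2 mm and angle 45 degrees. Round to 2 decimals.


Shape: circular sector
Radius r = 2 mm, Angle = 45 degrees
Formula: A = (angle/360) * pi * r^2
r^2 = 4
Fraction of circle = 45/360
A = (45/360) * pi * 4
A = 0.5 * pi
A = 1.57
1.57 mm^2


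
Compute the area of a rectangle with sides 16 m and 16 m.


Shape: rectangle
Length l = 16 m, Width w = 16 m
Formula: A = l * w
A = 16 * 16
A = 256
256 m^2


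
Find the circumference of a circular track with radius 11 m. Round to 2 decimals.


Shape: circle
Radius r = 11 m
Formula: C = 2 * pi * r
C = 2 * pi * 11
C = 22 * pi
C = 69.12
69.12 m


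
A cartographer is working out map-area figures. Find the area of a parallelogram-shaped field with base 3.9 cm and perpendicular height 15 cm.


Shape: parallelogram
Base b = 3.9 cm, Height h = 15 cm
Formula: A = b * h
A = 3.9 * 15
A = 58.5
58.5 cm^2


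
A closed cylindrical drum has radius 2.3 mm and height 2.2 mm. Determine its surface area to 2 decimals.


Shape: closed cylinder
Radius r = 2.3 mm, Height h = 2.2 mm
Formula: SA = 2*pi*r^2 + 2*pi*r*h = 2*pi*r*(r + h)
r + h = 4.5
2 * r * (r + h) = 2 * 2.3 * 4.5 = 20.7
SA = 20.7 * pi
SA = 65.03
65.03 mm^2


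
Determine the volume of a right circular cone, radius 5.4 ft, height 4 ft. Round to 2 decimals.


Shape: cone
Radius r = 5.4 ft, Height h = 4 ft
Formula: V = (1/3) * pi * r^2 * h
r^2 = 29.16
pi * r^2 * h = pi * 29.16 * 4 = 116.64 * pi
V = 116.64 * pi / 3
V = 122.15
122.15 ft^3


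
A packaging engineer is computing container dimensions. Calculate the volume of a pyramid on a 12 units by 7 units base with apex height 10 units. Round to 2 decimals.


Shape: rectangular pyramid
Base: 12 units x 7 units, Height h = 10 units
Formula: V = (1/3) * base_area * h
base_area = 12 * 7 = 84
base_area * h = 84 * 10 = 840
V = 840 / 3
V = 280
280 units^3


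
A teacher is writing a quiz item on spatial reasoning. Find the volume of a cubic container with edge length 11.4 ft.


Shape: cube
Side s = 11.4 ft
Formula: V = s^3
V = 11.4 * 11.4 * 11.4
V = 129.96 * 11.4
V = 1481.544
1481.544 ft^3


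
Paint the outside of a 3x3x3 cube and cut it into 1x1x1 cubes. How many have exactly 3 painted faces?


Large cube: 3 x 3 x 3, cut into unit cubes.
Cubes with 3 painted faces are at the corners. A cube always has 8 corners.
Count = 8
8 unit cubes


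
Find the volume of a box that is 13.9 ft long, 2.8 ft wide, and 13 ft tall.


Shape: rectangular prism
l = 13.9 ft, w = 2.8 ft, h = 13 ft
Formula: V = l * w * h
V = 13.9 * 2.8 * 13
V = 38.92 * 13
V = 505.96
505.96 ft^3


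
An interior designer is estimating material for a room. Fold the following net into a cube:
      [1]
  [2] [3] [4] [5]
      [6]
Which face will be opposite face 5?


Net: cross layout. Take square 3 as the base (bottom).
Fold the four squares in the horizontal row up around 3: 2 -> left, 4 -> right, 5 wraps to the top.
Fold 1 and 6 up from 3: 1 -> back, 6 -> front.
Opposite pairs are therefore: (1, 6), (2, 4), (3, 5).
Face 5 is opposite face 3.
face 3


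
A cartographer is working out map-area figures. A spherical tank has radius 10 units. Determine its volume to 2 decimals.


Shape: sphere
Radius r = 10 units
Formula: V = (4/3) * pi * r^3
r^3 = 1000
(4/3) * 1000 = 1333.333333
V = 1333.333333 * pi
V = 4188.79
4188.79 units^3


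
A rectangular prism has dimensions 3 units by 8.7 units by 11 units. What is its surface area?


Shape: rectangular prism
l = 3 units, w = 8.7 units, h = 11 units
Formula: SA = 2(lw + lh + wh)
lw = 26.1, lh = 33, wh = 95.7
lw + lh + wh = 154.8
SA = 2 * 154.8
SA = 309.6
309.6 units^2


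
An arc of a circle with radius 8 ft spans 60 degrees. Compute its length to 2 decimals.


Shape: circular arc
Radius r = 8 ft, Angle = 60 degrees
Formula: L = (angle/360) * 2 * pi * r
2 * pi * r = 16 * pi
L = (60/360) * 16 * pi
L = 2.666667 * pi
L = 8.38
8.38 ft


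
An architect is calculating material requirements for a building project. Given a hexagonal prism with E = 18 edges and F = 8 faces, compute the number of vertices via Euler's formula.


Polyhedron: hexagonal prism
Euler's formula for convex polyhedra: V - E + F = 2
Given: E = 18 edges and F = 8 faces
Solve for V:
V = 2 + E - F = 2 + 18 - 8 = 12
12 vertices


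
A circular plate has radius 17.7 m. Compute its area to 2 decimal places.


Shape: circle
Radius r = 17.7 m
Formula: A = pi * r^2
r^2 = 17.7^2 = 313.29
A = pi * 313.29
A = 984.23
984.23 m^2


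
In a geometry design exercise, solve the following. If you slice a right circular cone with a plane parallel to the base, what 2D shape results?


Solid: right circular cone
Cutting plane: parallel to the base
Visualize the intersection of the plane with the solid's surface.
The boundary of the cut region is a circle.
circle


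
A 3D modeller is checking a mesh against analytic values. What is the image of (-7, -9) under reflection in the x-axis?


Transformation: reflection
Original point: (-7, -9)
Rule for reflection over the x-axis: (x, y) -> (x, -y)
Apply: (-7, -9) -> (-7, 9)
(-7, 9)


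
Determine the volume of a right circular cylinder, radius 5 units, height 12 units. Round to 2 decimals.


Shape: cylinder
Radius r = 5 units, Height h = 12 units
Formula: V = pi * r^2 * h
r^2 = 25
V = pi * 25 * 12
V = 300 * pi
V = 942.48
942.48 units^3


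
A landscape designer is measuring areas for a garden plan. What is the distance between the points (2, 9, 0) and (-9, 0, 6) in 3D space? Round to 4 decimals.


3D distance between two points
P1 = (2, 9, 0), P2 = (-9, 0, 6)
Formula: d = sqrt((x2-x1)^2 + (y2-y1)^2 + (z2-z1)^2)
dx = -9 - 2 = -11
dy = 0 - 9 = -9
dz = 6 - 0 = 6
dx^2 + dy^2 + dz^2 = 121 + 81 + 36 = 238
d = sqrt(238)
d = 15.4272
15.4272 units


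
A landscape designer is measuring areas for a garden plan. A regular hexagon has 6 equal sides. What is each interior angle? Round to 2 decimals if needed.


Shape: regular hexagon (6 sides)
Formula: interior angle = (n - 2) * 180 / n
(n - 2) = 4
(n - 2) * 180 = 720
angle = 720 / 6
angle = 120
120 degrees


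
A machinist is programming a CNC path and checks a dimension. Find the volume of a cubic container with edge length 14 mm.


Shape: cube
Side s = 14 mm
Formula: V = s^3
V = 14 * 14 * 14
V = 196 * 14
V = 2744
2744 mm^3


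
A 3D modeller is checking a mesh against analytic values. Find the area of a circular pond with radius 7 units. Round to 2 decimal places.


Shape: circle
Radius r = 7 units
Formula: A = pi * r^2
r^2 = 7^2 = 49
A = pi * 49
A = 153.94
153.94 units^2


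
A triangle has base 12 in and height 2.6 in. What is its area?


Shape: triangle
Base b = 12 in, Height h = 2.6 in
Formula: A = (1/2) * b * h
A = 0.5 * 12 * 2.6
A = 0.5 * 31.2
A = 15.6
15.6 in^2


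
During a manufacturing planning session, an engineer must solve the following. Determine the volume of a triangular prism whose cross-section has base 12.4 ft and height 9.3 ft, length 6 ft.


Shape: triangular prism
Triangle base = 12.4 ft, triangle height = 9.3 ft, prism length L = 6 ft
Formula: V = (1/2 * b * h_tri) * L
Cross-section area = 0.5 * 12.4 * 9.3 = 57.66
V = 57.66 * 6
V = 345.96
345.96 ft^3


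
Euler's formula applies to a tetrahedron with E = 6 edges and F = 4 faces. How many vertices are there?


Polyhedron: tetrahedron
Euler's formula for convex polyhedra: V - E + F = 2
Given: E = 6 edges and F = 4 faces
Solve for V:
V = 2 + E - F = 2 + 6 - 4 = 4
4 vertices


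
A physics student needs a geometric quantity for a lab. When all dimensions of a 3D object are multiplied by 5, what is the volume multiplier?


Linear scale factor k = 5
Rule: under a linear scaling by k, volumes scale by k^3.
k^3 = 5 * 5 * 5
k^3 = 25 * 5
k^3 = 125
Volume scales by a factor of 125.
125 (dimensionless)


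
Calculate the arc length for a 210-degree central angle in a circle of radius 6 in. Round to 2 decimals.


Shape: circular arc
Radius r = 6 in, Angle = 210 degrees
Formula: L = (angle/360) * 2 * pi * r
2 * pi * r = 12 * pi
L = (210/360) * 12 * pi
L = 7 * pi
L = 21.99
21.99 in


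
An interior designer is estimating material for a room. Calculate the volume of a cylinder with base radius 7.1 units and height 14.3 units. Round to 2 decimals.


Shape: cylinder
Radius r = 7.1 units, Height h = 14.3 units
Formula: V = pi * r^2 * h
r^2 = 50.41
V = pi * 50.41 * 14.3
V = 720.863 * pi
V = 2264.66
2264.66 units^3


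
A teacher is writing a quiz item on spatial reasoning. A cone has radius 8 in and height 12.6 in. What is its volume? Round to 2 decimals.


Shape: cone
Radius r = 8 in, Height h = 12.6 in
Formula: V = (1/3) * pi * r^2 * h
r^2 = 64
pi * r^2 * h = pi * 64 * 12.6 = 806.4 * pi
V = 806.4 * pi / 3
V = 844.46
844.46 in^3


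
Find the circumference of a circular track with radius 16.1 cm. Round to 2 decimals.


Shape: circle
Radius r = 16.1 cm
Formula: C = 2 * pi * r
C = 2 * pi * 16.1
C = 32.2 * pi
C = 101.16
101.16 cm


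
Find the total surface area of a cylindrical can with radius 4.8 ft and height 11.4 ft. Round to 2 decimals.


Shape: closed cylinder
Radius r = 4.8 ft, Height h = 11.4 ft
Formula: SA = 2*pi*r^2 + 2*pi*r*h = 2*pi*r*(r + h)
r + h = 16.2
2 * r * (r + h) = 2 * 4.8 * 16.2 = 155.52
SA = 155.52 * pi
SA = 488.58
488.58 ft^2


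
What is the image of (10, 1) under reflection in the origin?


Transformation: reflection
Original point: (10, 1)
Rule for reflection through the origin: (x, y) -> (-x, -y)
Apply: (10, 1) -> (-10, -1)
(-10, -1)


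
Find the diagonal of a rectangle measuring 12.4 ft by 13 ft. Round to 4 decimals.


Shape: rectangle (diagonal via Pythagoras)
Sides: 12.4 ft and 13 ft
Formula: d = sqrt(l^2 + w^2)
l^2 = 153.76, w^2 = 169
l^2 + w^2 = 322.76
d = sqrt(322.76)
d = 17.9655
17.9655 ft


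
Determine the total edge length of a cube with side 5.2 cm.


Shape: cube
Side s = 5.2 cm
A cube has 12 edges, all equal.
Formula: total edge length = 12 * s
Total = 12 * 5.2
Total = 62.4
62.4 cm


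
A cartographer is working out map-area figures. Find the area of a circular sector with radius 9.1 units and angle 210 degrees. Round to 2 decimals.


Shape: circular sector
Radius r = 9.1 units, Angle = 210 degrees
Formula: A = (angle/360) * pi * r^2
r^2 = 82.81
Fraction of circle = 210/360
A = (210/360) * pi * 82.81
A = 48.305833 * pi
A = 151.76
151.76 units^2


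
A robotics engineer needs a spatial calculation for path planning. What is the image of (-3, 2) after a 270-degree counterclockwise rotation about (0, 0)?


Transformation: rotation about the origin
Original point: (-3, 2)
Rule for 270 deg counterclockwise: (x, y) -> (y, -x)
Apply: (-3, 2) -> (2, 3)
(2, 3)


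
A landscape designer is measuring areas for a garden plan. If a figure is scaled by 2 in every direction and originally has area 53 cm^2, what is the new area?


Linear scale factor k = 2
Original area = 53 cm^2
Rule: under a linear scaling by k, areas scale by k^2.
k^2 = 2^2 = 4
New area = 53 * 4
New area = 212
212 cm^2


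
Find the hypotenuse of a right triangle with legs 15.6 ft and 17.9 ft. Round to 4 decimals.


Shape: right triangle
Legs a = 15.6 ft, b = 17.9 ft
Formula: c = sqrt(a^2 + b^2)
a^2 = 243.36, b^2 = 320.41
a^2 + b^2 = 563.77
c = sqrt(563.77)
c = 23.7438
23.7438 ft


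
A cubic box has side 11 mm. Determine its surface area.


Shape: cube
Side s = 11 mm
A cube has 6 square faces.
Formula: SA = 6 * s^2
s^2 = 121
SA = 6 * 121
SA = 726
726 mm^2


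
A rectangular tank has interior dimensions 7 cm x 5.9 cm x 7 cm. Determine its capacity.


Shape: rectangular prism
l = 7 cm, w = 5.9 cm, h = 7 cm
Formula: V = l * w * h
V = 7 * 5.9 * 7
V = 41.3 * 7
V = 289.1
289.1 cm^3


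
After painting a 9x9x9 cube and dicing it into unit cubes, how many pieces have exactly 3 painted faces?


Large cube: 9 x 9 x 9, cut into unit cubes.
Cubes with 3 painted faces are at the corners. A cube always has 8 corners.
Count = 8
8 unit cubes


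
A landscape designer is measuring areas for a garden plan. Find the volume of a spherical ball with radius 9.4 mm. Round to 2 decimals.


Shape: sphere
Radius r = 9.4 mm
Formula: V = (4/3) * pi * r^3
r^3 = 830.584
(4/3) * 830.584 = 1107.445333
V = 1107.445333 * pi
V = 3479.14
3479.14 mm^3


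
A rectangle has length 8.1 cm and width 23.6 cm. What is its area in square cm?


Shape: rectangle
Length l = 8.1 cm, Width w = 23.6 cm
Formula: A = l * w
A = 8.1 * 23.6
A = 191.16
191.16 cm^2


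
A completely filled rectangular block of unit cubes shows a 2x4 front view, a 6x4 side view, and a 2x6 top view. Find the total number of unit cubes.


Orthographic views of a solid rectangular block:
Front view 2 x 4 -> length = 2, height = 4
Side view 6 x 4 -> width = 6, height = 4 (consistent)
Top view 2 x 6 -> confirms length = 2, width = 6
The block is 2 x 6 x 4.
Total unit cubes = 2 * 6 * 4 = 48
48 unit cubes


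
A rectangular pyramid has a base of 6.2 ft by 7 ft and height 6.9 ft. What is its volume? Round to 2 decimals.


Shape: rectangular pyramid
Base: 6.2 ft x 7 ft, Height h = 6.9 ft
Formula: V = (1/3) * base_area * h
base_area = 6.2 * 7 = 43.4
base_area * h = 43.4 * 6.9 = 299.46
V = 299.46 / 3
V = 99.82
99.82 ft^3


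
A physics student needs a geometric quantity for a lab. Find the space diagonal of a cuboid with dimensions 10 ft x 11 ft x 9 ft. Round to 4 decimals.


Shape: rectangular box (space diagonal)
l = 10 ft, w = 11 ft, h = 9 ft
Visualize: the diagonal of the base, then a right triangle with that diagonal and the height.
Formula: d = sqrt(l^2 + w^2 + h^2)
l^2 + w^2 + h^2 = 100 + 121 + 81 = 302
d = sqrt(302)
d = 17.3781
17.3781 ft


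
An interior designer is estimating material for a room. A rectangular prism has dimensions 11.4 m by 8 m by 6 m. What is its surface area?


Shape: rectangular prism
l = 11.4 m, w = 8 m, h = 6 m
Formula: SA = 2(lw + lh + wh)
lw = 91.2, lh = 68.4, wh = 48
lw + lh + wh = 207.6
SA = 2 * 207.6
SA = 415.2
415.2 m^2


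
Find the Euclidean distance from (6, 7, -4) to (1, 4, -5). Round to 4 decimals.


3D distance between two points
P1 = (6, 7, -4), P2 = (1, 4, -5)
Formula: d = sqrt((x2-x1)^2 + (y2-y1)^2 + (z2-z1)^2)
dx = 1 - 6 = -5
dy = 4 - 7 = -3
dz = -5 - -4 = -1
dx^2 + dy^2 + dz^2 = 25 + 9 + 1 = 35
d = sqrt(35)
d = 5.9161
5.9161 units


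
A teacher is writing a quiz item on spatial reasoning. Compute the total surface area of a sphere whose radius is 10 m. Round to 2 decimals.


Shape: sphere
Radius r = 10 m
Formula: SA = 4 * pi * r^2
r^2 = 100
SA = 4 * pi * 100
SA = 400 * pi
SA = 1256.64
1256.64 m^2


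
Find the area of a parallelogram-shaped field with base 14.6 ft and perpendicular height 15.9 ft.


Shape: parallelogram
Base b = 14.6 ft, Height h = 15.9 ft
Formula: A = b * h
A = 14.6 * 15.9
A = 232.14
232.14 ft^2


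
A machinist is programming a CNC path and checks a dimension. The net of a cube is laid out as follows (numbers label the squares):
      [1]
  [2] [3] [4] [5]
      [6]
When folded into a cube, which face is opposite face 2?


Net: cross layout. Take square 3 as the base (bottom).
Fold the four squares in the horizontal row up around 3: 2 -> left, 4 -> right, 5 wraps to the top.
Fold 1 and 6 up from 3: 1 -> back, 6 -> front.
Opposite pairs are therefore: (1, 6), (2, 4), (3, 5).
Face 2 is opposite face 4.
face 4


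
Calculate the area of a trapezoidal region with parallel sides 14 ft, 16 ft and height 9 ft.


Shape: trapezoid
Parallel sides a = 14 ft, b = 16 ft; Height h = 9 ft
Formula: A = (a + b) * h / 2
a + b = 14 + 16 = 30
A = 30 * 9 / 2
A = 270 / 2
A = 135
135 ft^2


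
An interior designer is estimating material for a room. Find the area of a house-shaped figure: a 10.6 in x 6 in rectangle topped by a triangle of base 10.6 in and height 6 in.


Composite shape: rectangle + triangle
Rectangle area = 10.6 * 6 = 63.6
Triangle area = 0.5 * 10.6 * 6 = 31.8
Total = 63.6 + 31.8
Total = 95.4
95.4 in^2


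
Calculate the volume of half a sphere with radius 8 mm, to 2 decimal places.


Shape: hemisphere (half of a sphere)
Radius r = 8 mm
Formula: V = (1/2) * (4/3) * pi * r^3 = (2/3) * pi * r^3
r^3 = 512
(2/3) * 512 = 341.333333
V = 341.333333 * pi
V = 1072.33
1072.33 mm^3


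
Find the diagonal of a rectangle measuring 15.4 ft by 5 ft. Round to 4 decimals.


Shape: rectangle (diagonal via Pythagoras)
Sides: 15.4 ft and 5 ft
Formula: d = sqrt(l^2 + w^2)
l^2 = 237.16, w^2 = 25
l^2 + w^2 = 262.16
d = sqrt(262.16)
d = 16.1914
16.1914 ft


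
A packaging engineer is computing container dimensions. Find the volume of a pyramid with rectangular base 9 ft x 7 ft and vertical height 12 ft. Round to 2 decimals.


Shape: rectangular pyramid
Base: 9 ft x 7 ft, Height h = 12 ft
Formula: V = (1/3) * base_area * h
base_area = 9 * 7 = 63
base_area * h = 63 * 12 = 756
V = 756 / 3
V = 252
252 ft^3


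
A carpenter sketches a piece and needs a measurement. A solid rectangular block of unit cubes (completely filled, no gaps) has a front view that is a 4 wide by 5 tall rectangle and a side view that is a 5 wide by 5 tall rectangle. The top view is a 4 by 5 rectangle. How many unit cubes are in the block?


Orthographic views of a solid rectangular block:
Front view 4 x 5 -> length = 4, height = 5
Side view 5 x 5 -> width = 5, height = 5 (consistent)
Top view 4 x 5 -> confirms length = 4, width = 5
The block is 4 x 5 x 5.
Total unit cubes = 4 * 5 * 5 = 100
100 unit cubes


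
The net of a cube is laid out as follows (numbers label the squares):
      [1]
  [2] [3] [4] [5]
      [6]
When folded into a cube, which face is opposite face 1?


Net: cross layout. Take square 3 as the base (bottom).
Fold the four squares in the horizontal row up around 3: 2 -> left, 4 -> right, 5 wraps to the top.
Fold 1 and 6 up from 3: 1 -> back, 6 -> front.
Opposite pairs are therefore: (1, 6), (2, 4), (3, 5).
Face 1 is opposite face 6.
face 6


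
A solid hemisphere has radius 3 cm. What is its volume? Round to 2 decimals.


Shape: hemisphere (half of a sphere)
Radius r = 3 cm
Formula: V = (1/2) * (4/3) * pi * r^3 = (2/3) * pi * r^3
r^3 = 27
(2/3) * 27 = 18
V = 18 * pi
V = 56.55
56.55 cm^3


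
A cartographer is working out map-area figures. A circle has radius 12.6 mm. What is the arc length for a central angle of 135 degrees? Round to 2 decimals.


Shape: circular arc
Radius r = 12.6 mm, Angle = 135 degrees
Formula: L = (angle/360) * 2 * pi * r
2 * pi * r = 25.2 * pi
L = (135/360) * 25.2 * pi
L = 9.45 * pi
L = 29.69
29.69 mm


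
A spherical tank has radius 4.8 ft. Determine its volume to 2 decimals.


Shape: sphere
Radius r = 4.8 ft
Formula: V = (4/3) * pi * r^3
r^3 = 110.592
(4/3) * 110.592 = 147.456
V = 147.456 * pi
V = 463.25
463.25 ft^3


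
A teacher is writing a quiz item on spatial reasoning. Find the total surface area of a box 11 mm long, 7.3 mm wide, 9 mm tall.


Shape: rectangular prism
l = 11 mm, w = 7.3 mm, h = 9 mm
Formula: SA = 2(lw + lh + wh)
lw = 80.3, lh = 99, wh = 65.7
lw + lh + wh = 245
SA = 2 * 245
SA = 490
490 mm^2


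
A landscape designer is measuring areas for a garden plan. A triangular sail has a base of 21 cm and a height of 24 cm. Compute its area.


Shape: triangle
Base b = 21 cm, Height h = 24 cm
Formula: A = (1/2) * b * h
A = 0.5 * 21 * 24
A = 0.5 * 504
A = 252
252 cm^2


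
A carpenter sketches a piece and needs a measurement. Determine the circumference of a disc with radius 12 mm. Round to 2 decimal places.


Shape: circle
Radius r = 12 mm
Formula: C = 2 * pi * r
C = 2 * pi * 12
C = 24 * pi
C = 75.4
75.4 mm


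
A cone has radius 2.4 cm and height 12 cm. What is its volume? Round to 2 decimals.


Shape: cone
Radius r = 2.4 cm, Height h = 12 cm
Formula: V = (1/3) * pi * r^2 * h
r^2 = 5.76
pi * r^2 * h = pi * 5.76 * 12 = 69.12 * pi
V = 69.12 * pi / 3
V = 72.38
72.38 cm^3


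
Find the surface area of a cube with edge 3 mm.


Shape: cube
Side s = 3 mm
A cube has 6 square faces.
Formula: SA = 6 * s^2
s^2 = 9
SA = 6 * 9
SA = 54
54 mm^2


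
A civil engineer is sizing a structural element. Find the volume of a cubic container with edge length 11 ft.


Shape: cube
Side s = 11 ft
Formula: V = s^3
V = 11 * 11 * 11
V = 121 * 11
V = 1331
1331 ft^3


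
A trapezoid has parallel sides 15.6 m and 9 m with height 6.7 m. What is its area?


Shape: trapezoid
Parallel sides a = 15.6 m, b = 9 m; Height h = 6.7 m
Formula: A = (a + b) * h / 2
a + b = 15.6 + 9 = 24.6
A = 24.6 * 6.7 / 2
A = 164.82 / 2
A = 82.41
82.41 m^2


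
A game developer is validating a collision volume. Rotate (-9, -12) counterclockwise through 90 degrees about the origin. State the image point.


Transformation: rotation about the origin
Original point: (-9, -12)
Rule for 90 deg counterclockwise: (x, y) -> (-y, x)
Apply: (-9, -12) -> (12, -9)
(12, -9)


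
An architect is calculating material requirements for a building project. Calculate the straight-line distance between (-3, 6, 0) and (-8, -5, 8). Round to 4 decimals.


3D distance between two points
P1 = (-3, 6, 0), P2 = (-8, -5, 8)
Formula: d = sqrt((x2-x1)^2 + (y2-y1)^2 + (z2-z1)^2)
dx = -8 - -3 = -5
dy = -5 - 6 = -11
dz = 8 - 0 = 8
dx^2 + dy^2 + dz^2 = 25 + 121 + 64 = 210
d = sqrt(210)
d = 14.4914
14.4914 units


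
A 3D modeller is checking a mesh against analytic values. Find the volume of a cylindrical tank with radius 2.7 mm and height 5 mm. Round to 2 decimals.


Shape: cylinder
Radius r = 2.7 mm, Height h = 5 mm
Formula: V = pi * r^2 * h
r^2 = 7.29
V = pi * 7.29 * 5
V = 36.45 * pi
V = 114.51
114.51 mm^3


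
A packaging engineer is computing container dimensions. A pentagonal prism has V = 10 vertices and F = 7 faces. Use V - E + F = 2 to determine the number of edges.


Polyhedron: pentagonal prism
Euler's formula for convex polyhedra: V - E + F = 2
Given: V = 10 vertices and F = 7 faces
Solve for E:
E = V + F - 2 = 10 + 7 - 2 = 15
15 edges


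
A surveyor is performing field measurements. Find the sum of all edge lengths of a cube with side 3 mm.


Shape: cube
Side s = 3 mm
A cube has 12 edges, all equal.
Formula: total edge length = 12 * s
Total = 12 * 3
Total = 36
36 mm


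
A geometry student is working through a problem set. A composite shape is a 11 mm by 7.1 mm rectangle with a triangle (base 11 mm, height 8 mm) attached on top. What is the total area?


Composite shape: rectangle + triangle
Rectangle area = 11 * 7.1 = 78.1
Triangle area = 0.5 * 11 * 8 = 44
Total = 78.1 + 44
Total = 122.1
122.1 mm^2
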